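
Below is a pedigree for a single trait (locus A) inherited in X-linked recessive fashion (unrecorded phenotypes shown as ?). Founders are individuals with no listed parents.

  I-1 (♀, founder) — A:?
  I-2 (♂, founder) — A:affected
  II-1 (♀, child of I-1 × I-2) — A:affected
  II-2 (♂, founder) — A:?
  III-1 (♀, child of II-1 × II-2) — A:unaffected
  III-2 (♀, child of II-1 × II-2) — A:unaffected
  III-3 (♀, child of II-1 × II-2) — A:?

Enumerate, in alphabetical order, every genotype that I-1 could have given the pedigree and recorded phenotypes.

I-1 ∈ {X^AX^a, X^aX^a}

A/I-1 ? ·: X^AX^a|X^aX^a
A/I-2 aff ·: X^aY
A/II-1 aff I-1×I-2: X^aX^a
A/II-2 ? ·: X^AY
A/III-1 un II-1×II-2: X^AX^a
A/III-2 un II-1×II-2: X^AX^a
A/III-3 ? II-1×II-2: X^AX^a
⇒ A over [I-1,I-2,II-1,II-2,III-1,III-2,III-3]: 2 consistent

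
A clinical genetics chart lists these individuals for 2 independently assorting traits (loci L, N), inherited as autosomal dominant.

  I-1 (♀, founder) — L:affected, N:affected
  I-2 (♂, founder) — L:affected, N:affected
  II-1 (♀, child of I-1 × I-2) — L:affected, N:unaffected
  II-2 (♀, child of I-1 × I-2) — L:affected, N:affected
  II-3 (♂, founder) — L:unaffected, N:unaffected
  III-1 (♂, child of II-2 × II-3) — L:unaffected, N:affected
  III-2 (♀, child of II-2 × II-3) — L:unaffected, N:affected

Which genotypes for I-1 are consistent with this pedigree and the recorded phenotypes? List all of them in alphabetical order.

I-1 ∈ {LL Nn, Ll Nn}

L/I-1 aff ·: Ll|LL
L/I-2 aff ·: Ll|LL
L/II-1 aff I-1×I-2: Ll|LL
L/II-2 aff I-1×I-2: Ll
L/II-3 un ·: ll
L/III-1 un II-2×II-3: ll
L/III-2 un II-2×II-3: ll
⇒ L over [I-1,I-2,II-1,II-2,II-3,III-1,III-2]: 6 consistent
N/I-1 aff ·: Nn
N/I-2 aff ·: Nn
N/II-1 un I-1×I-2: nn
N/II-2 aff I-1×I-2: Nn|NN
N/II-3 un ·: nn
N/III-1 aff II-2×II-3: Nn
N/III-2 aff II-2×II-3: Nn
⇒ N over [I-1,I-2,II-1,II-2,II-3,III-1,III-2]: 2 consistent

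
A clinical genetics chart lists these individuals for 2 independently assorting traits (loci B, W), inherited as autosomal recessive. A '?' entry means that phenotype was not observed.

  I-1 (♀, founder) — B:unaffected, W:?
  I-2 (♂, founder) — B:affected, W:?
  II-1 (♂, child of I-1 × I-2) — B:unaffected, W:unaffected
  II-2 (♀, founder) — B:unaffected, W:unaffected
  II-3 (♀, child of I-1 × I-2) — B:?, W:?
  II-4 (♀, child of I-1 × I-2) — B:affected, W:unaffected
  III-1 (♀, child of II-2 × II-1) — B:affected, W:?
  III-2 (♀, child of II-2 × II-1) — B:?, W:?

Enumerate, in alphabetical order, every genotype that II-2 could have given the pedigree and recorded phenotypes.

II-2 ∈ {Bb WW, Bb Ww}

B/I-1 un ·: Bb
B/I-2 aff ·: bb
B/II-1 un I-1×I-2: Bb
B/II-2 un ·: Bb
B/II-3 ? I-1×I-2: Bb|bb
B/II-4 aff I-1×I-2: bb
B/III-1 aff II-2×II-1: bb
B/III-2 ? II-2×II-1: BB|Bb|bb
⇒ B over [I-1,I-2,II-1,II-2,II-3,II-4,III-1,III-2]: 6 consistent
W/I-1 ? ·: WW|Ww|ww
W/I-2 ? ·: WW|Ww|ww
W/II-1 un I-1×I-2: WW|Ww
W/II-2 un ·: WW|Ww
W/II-3 ? I-1×I-2: WW|Ww|ww
W/II-4 un I-1×I-2: WW|Ww
W/III-1 ? II-2×II-1: WW|Ww|ww
W/III-2 ? II-2×II-1: WW|Ww|ww
⇒ W over [I-1,I-2,II-1,II-2,II-3,II-4,III-1,III-2]: 335 consistent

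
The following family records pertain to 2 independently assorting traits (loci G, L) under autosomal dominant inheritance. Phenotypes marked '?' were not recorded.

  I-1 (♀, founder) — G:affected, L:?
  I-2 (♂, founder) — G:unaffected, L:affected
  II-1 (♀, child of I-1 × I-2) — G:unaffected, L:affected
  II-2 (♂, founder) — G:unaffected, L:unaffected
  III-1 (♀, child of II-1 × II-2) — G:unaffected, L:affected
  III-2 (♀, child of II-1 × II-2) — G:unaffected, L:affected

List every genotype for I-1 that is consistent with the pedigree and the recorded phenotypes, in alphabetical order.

I-1 ∈ {Gg LL, Gg Ll, Gg ll}

G/I-1 aff ·: Gg
G/I-2 un ·: gg
G/II-1 un I-1×I-2: gg
G/II-2 un ·: gg
G/III-1 un II-1×II-2: gg
G/III-2 un II-1×II-2: gg
⇒ G over [I-1,I-2,II-1,II-2,III-1,III-2]: 1 consistent
L/I-1 ? ·: ll|Ll|LL
L/I-2 aff ·: Ll|LL
L/II-1 aff I-1×I-2: Ll|LL
L/II-2 un ·: ll
L/III-1 aff II-1×II-2: Ll
L/III-2 aff II-1×II-2: Ll
⇒ L over [I-1,I-2,II-1,II-2,III-1,III-2]: 9 consistent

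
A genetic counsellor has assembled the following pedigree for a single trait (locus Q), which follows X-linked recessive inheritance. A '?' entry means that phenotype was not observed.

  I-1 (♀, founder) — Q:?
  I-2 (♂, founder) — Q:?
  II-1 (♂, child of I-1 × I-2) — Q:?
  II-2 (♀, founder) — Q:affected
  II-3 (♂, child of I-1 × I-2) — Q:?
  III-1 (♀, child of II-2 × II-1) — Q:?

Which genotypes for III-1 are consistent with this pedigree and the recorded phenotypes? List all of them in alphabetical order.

Q/I-1 ? ·: X^QX^Q|X^QX^q|X^qX^q
Q/I-2 ? ·: X^QY|X^qY
Q/II-1 ? I-1×I-2: X^QY|X^qY
Q/II-2 aff ·: X^qX^q
Q/II-3 ? I-1×I-2: X^QY|X^qY
Q/III-1 ? II-2×II-1: X^QX^q|X^qX^q
⇒ Q over [I-1,I-2,II-1,II-2,II-3,III-1]: 12 consistent

III-1 ∈ {X^QX^q, X^qX^q}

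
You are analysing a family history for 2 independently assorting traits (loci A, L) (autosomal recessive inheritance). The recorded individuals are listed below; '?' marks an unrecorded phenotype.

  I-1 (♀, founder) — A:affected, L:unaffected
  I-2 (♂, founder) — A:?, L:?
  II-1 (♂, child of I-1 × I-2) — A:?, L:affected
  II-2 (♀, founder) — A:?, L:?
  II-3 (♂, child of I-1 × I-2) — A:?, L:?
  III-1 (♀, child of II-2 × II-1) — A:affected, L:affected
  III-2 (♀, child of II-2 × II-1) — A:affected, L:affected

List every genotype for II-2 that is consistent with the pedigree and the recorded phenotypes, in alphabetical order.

II-2 ∈ {Aa Ll, Aa ll, aa Ll, aa ll}

A/I-1 aff ·: aa
A/I-2 ? ·: AA|Aa|aa
A/II-1 ? I-1×I-2: Aa|aa
A/II-2 ? ·: Aa|aa
A/II-3 ? I-1×I-2: Aa|aa
A/III-1 aff II-2×II-1: aa
A/III-2 aff II-2×II-1: aa
⇒ A over [I-1,I-2,II-1,II-2,II-3,III-1,III-2]: 12 consistent
L/I-1 un ·: Ll
L/I-2 ? ·: Ll|ll
L/II-1 aff I-1×I-2: ll
L/II-2 ? ·: Ll|ll
L/II-3 ? I-1×I-2: LL|Ll|ll
L/III-1 aff II-2×II-1: ll
L/III-2 aff II-2×II-1: ll
⇒ L over [I-1,I-2,II-1,II-2,II-3,III-1,III-2]: 10 consistent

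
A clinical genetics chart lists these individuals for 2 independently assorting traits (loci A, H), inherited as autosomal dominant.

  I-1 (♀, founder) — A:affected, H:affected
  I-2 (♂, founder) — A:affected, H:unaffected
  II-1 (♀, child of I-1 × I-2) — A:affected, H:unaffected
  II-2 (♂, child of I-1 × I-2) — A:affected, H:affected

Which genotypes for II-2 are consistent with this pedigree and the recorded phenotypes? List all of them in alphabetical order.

A/I-1 aff ·: Aa|AA
A/I-2 aff ·: Aa|AA
A/II-1 aff I-1×I-2: Aa|AA
A/II-2 aff I-1×I-2: Aa|AA
⇒ A over [I-1,I-2,II-1,II-2]: 13 consistent
H/I-1 aff ·: Hh
H/I-2 un ·: hh
H/II-1 un I-1×I-2: hh
H/II-2 aff I-1×I-2: Hh
⇒ H over [I-1,I-2,II-1,II-2]: 1 consistent

II-2 ∈ {AA Hh, Aa Hh}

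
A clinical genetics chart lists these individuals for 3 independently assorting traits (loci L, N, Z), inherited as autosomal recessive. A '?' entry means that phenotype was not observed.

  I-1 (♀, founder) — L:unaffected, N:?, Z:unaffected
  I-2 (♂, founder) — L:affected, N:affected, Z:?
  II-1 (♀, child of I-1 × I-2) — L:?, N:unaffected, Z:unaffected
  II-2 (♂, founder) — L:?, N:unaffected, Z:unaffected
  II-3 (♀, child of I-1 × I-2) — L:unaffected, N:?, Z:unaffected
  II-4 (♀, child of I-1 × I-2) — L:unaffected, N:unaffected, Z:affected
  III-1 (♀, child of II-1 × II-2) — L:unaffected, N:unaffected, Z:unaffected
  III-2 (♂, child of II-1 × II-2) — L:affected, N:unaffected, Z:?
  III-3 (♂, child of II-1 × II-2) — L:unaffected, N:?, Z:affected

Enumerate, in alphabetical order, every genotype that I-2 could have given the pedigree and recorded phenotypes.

I-2 ∈ {ll nn Zz, ll nn zz}

L/I-1 un ·: LL|Ll
L/I-2 aff ·: ll
L/II-1 ? I-1×I-2: Ll|ll
L/II-2 ? ·: Ll|ll
L/II-3 un I-1×I-2: Ll
L/II-4 un I-1×I-2: Ll
L/III-1 un II-1×II-2: LL|Ll
L/III-2 aff II-1×II-2: ll
L/III-3 un II-1×II-2: LL|Ll
⇒ L over [I-1,I-2,II-1,II-2,II-3,II-4,III-1,III-2,III-3]: 11 consistent
N/I-1 ? ·: NN|Nn
N/I-2 aff ·: nn
N/II-1 un I-1×I-2: Nn
N/II-2 un ·: NN|Nn
N/II-3 ? I-1×I-2: Nn|nn
N/II-4 un I-1×I-2: Nn
N/III-1 un II-1×II-2: NN|Nn
N/III-2 un II-1×II-2: NN|Nn
N/III-3 ? II-1×II-2: NN|Nn|nn
⇒ N over [I-1,I-2,II-1,II-2,II-3,II-4,III-1,III-2,III-3]: 60 consistent
Z/I-1 un ·: Zz
Z/I-2 ? ·: Zz|zz
Z/II-1 un I-1×I-2: Zz
Z/II-2 un ·: Zz
Z/II-3 un I-1×I-2: ZZ|Zz
Z/II-4 aff I-1×I-2: zz
Z/III-1 un II-1×II-2: ZZ|Zz
Z/III-2 ? II-1×II-2: ZZ|Zz|zz
Z/III-3 aff II-1×II-2: zz
⇒ Z over [I-1,I-2,II-1,II-2,II-3,II-4,III-1,III-2,III-3]: 18 consistent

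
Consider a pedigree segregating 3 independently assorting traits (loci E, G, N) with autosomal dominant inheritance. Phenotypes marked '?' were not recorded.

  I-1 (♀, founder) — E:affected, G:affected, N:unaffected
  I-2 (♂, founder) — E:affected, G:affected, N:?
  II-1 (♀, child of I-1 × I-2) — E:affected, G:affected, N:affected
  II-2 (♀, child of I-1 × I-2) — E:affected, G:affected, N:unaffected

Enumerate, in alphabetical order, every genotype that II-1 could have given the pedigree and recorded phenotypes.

II-1 ∈ {EE GG Nn, EE Gg Nn, Ee GG Nn, Ee Gg Nn}

E/I-1 aff ·: Ee|EE
E/I-2 aff ·: Ee|EE
E/II-1 aff I-1×I-2: Ee|EE
E/II-2 aff I-1×I-2: Ee|EE
⇒ E over [I-1,I-2,II-1,II-2]: 13 consistent
G/I-1 aff ·: Gg|GG
G/I-2 aff ·: Gg|GG
G/II-1 aff I-1×I-2: Gg|GG
G/II-2 aff I-1×I-2: Gg|GG
⇒ G over [I-1,I-2,II-1,II-2]: 13 consistent
N/I-1 un ·: nn
N/I-2 ? ·: Nn
N/II-1 aff I-1×I-2: Nn
N/II-2 un I-1×I-2: nn
⇒ N over [I-1,I-2,II-1,II-2]: 1 consistent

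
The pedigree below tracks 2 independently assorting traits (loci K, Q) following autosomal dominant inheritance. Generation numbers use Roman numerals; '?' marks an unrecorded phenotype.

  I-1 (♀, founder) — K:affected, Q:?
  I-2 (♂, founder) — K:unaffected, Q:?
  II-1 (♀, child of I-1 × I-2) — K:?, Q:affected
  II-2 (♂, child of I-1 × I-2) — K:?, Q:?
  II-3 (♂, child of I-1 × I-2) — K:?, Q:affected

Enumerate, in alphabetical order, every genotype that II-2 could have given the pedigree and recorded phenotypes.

K/I-1 aff ·: Kk|KK
K/I-2 un ·: kk
K/II-1 ? I-1×I-2: kk|Kk
K/II-2 ? I-1×I-2: kk|Kk
K/II-3 ? I-1×I-2: kk|Kk
⇒ K over [I-1,I-2,II-1,II-2,II-3]: 9 consistent
Q/I-1 ? ·: qq|Qq|QQ
Q/I-2 ? ·: qq|Qq|QQ
Q/II-1 aff I-1×I-2: Qq|QQ
Q/II-2 ? I-1×I-2: qq|Qq|QQ
Q/II-3 aff I-1×I-2: Qq|QQ
⇒ Q over [I-1,I-2,II-1,II-2,II-3]: 35 consistent

II-2 ∈ {Kk QQ, Kk Qq, Kk qq, kk QQ, kk Qq, kk qq}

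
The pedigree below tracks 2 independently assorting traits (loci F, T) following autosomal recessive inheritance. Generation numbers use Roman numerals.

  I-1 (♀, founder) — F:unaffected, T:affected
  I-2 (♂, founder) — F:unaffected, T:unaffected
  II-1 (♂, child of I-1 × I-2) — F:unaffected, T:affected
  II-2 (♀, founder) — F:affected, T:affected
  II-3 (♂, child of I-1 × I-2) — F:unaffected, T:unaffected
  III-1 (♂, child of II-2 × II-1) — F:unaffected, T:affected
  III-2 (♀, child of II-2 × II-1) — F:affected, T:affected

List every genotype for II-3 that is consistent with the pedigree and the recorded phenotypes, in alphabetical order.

II-3 ∈ {FF Tt, Ff Tt}

F/I-1 un ·: FF|Ff
F/I-2 un ·: FF|Ff
F/II-1 un I-1×I-2: Ff
F/II-2 aff ·: ff
F/II-3 un I-1×I-2: FF|Ff
F/III-1 un II-2×II-1: Ff
F/III-2 aff II-2×II-1: ff
⇒ F over [I-1,I-2,II-1,II-2,II-3,III-1,III-2]: 6 consistent
T/I-1 aff ·: tt
T/I-2 un ·: Tt
T/II-1 aff I-1×I-2: tt
T/II-2 aff ·: tt
T/II-3 un I-1×I-2: Tt
T/III-1 aff II-2×II-1: tt
T/III-2 aff II-2×II-1: tt
⇒ T over [I-1,I-2,II-1,II-2,II-3,III-1,III-2]: 1 consistent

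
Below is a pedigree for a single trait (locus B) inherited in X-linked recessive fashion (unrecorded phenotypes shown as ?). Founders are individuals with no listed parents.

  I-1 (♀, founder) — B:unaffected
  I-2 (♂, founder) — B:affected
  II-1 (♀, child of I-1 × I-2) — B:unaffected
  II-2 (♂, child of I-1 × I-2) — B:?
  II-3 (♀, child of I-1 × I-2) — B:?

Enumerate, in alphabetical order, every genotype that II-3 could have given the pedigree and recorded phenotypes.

II-3 ∈ {X^BX^b, X^bX^b}

B/I-1 un ·: X^BX^B|X^BX^b
B/I-2 aff ·: X^bY
B/II-1 un I-1×I-2: X^BX^b
B/II-2 ? I-1×I-2: X^BY|X^bY
B/II-3 ? I-1×I-2: X^BX^b|X^bX^b
⇒ B over [I-1,I-2,II-1,II-2,II-3]: 5 consistent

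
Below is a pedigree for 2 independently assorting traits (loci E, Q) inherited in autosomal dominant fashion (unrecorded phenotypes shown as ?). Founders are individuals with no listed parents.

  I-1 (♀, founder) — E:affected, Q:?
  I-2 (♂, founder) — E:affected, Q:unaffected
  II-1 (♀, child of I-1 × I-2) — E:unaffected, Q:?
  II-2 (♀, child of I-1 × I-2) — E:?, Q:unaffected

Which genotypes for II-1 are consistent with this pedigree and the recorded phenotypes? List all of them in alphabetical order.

II-1 ∈ {ee Qq, ee qq}

E/I-1 aff ·: Ee
E/I-2 aff ·: Ee
E/II-1 un I-1×I-2: ee
E/II-2 ? I-1×I-2: ee|Ee|EE
⇒ E over [I-1,I-2,II-1,II-2]: 3 consistent
Q/I-1 ? ·: qq|Qq
Q/I-2 un ·: qq
Q/II-1 ? I-1×I-2: qq|Qq
Q/II-2 un I-1×I-2: qq
⇒ Q over [I-1,I-2,II-1,II-2]: 3 consistent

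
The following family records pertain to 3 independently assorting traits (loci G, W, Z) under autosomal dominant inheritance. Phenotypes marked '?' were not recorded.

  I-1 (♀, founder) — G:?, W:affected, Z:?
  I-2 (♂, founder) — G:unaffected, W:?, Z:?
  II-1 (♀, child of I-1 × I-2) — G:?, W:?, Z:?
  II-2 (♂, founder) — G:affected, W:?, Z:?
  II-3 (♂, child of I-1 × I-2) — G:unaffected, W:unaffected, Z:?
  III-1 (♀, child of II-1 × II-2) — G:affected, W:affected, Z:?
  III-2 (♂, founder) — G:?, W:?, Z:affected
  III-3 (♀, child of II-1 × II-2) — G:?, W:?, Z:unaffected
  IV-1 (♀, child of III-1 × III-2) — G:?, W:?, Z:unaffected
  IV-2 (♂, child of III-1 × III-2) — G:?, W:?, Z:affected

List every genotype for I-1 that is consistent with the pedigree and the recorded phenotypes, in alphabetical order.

G/I-1 ? ·: gg|Gg
G/I-2 un ·: gg
G/II-1 ? I-1×I-2: gg|Gg
G/II-2 aff ·: Gg|GG
G/II-3 un I-1×I-2: gg
G/III-1 aff II-1×II-2: Gg|GG
G/III-2 ? ·: gg|Gg|GG
G/III-3 ? II-1×II-2: gg|Gg|GG
G/IV-1 ? III-1×III-2: gg|Gg|GG
G/IV-2 ? III-1×III-2: gg|Gg|GG
⇒ G over [I-1,I-2,II-1,II-2,II-3,III-1,III-2,III-3,IV-1,IV-2]: 217 consistent
W/I-1 aff ·: Ww
W/I-2 ? ·: ww|Ww
W/II-1 ? I-1×I-2: ww|Ww|WW
W/II-2 ? ·: ww|Ww|WW
W/II-3 un I-1×I-2: ww
W/III-1 aff II-1×II-2: Ww|WW
W/III-2 ? ·: ww|Ww|WW
W/III-3 ? II-1×II-2: ww|Ww|WW
W/IV-1 ? III-1×III-2: ww|Ww|WW
W/IV-2 ? III-1×III-2: ww|Ww|WW
⇒ W over [I-1,I-2,II-1,II-2,II-3,III-1,III-2,III-3,IV-1,IV-2]: 469 consistent
Z/I-1 ? ·: zz|Zz|ZZ
Z/I-2 ? ·: zz|Zz|ZZ
Z/II-1 ? I-1×I-2: zz|Zz
Z/II-2 ? ·: zz|Zz
Z/II-3 ? I-1×I-2: zz|Zz|ZZ
Z/III-1 ? II-1×II-2: zz|Zz
Z/III-2 aff ·: Zz
Z/III-3 un II-1×II-2: zz
Z/IV-1 un III-1×III-2: zz
Z/IV-2 aff III-1×III-2: Zz|ZZ
⇒ Z over [I-1,I-2,II-1,II-2,II-3,III-1,III-2,III-3,IV-1,IV-2]: 110 consistent

I-1 ∈ {Gg Ww ZZ, Gg Ww Zz, Gg Ww zz, gg Ww ZZ, gg Ww Zz, gg Ww zz}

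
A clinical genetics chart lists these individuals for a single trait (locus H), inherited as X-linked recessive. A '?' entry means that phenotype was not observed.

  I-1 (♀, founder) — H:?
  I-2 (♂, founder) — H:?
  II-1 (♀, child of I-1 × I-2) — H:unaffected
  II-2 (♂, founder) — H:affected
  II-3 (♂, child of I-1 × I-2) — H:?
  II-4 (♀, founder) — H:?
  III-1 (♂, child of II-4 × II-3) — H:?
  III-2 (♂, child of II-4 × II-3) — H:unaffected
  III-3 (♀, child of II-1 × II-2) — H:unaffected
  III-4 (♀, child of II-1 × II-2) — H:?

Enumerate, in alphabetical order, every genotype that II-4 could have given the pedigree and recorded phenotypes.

H/I-1 ? ·: X^HX^H|X^HX^h|X^hX^h
H/I-2 ? ·: X^HY|X^hY
H/II-1 un I-1×I-2: X^HX^H|X^HX^h
H/II-2 aff ·: X^hY
H/II-3 ? I-1×I-2: X^HY|X^hY
H/II-4 ? ·: X^HX^H|X^HX^h
H/III-1 ? II-4×II-3: X^HY|X^hY
H/III-2 un II-4×II-3: X^HY
H/III-3 un II-1×II-2: X^HX^h
H/III-4 ? II-1×II-2: X^HX^h|X^hX^h
⇒ H over [I-1,I-2,II-1,II-2,II-3,II-4,III-1,III-2,III-3,III-4]: 45 consistent

II-4 ∈ {X^HX^H, X^HX^h}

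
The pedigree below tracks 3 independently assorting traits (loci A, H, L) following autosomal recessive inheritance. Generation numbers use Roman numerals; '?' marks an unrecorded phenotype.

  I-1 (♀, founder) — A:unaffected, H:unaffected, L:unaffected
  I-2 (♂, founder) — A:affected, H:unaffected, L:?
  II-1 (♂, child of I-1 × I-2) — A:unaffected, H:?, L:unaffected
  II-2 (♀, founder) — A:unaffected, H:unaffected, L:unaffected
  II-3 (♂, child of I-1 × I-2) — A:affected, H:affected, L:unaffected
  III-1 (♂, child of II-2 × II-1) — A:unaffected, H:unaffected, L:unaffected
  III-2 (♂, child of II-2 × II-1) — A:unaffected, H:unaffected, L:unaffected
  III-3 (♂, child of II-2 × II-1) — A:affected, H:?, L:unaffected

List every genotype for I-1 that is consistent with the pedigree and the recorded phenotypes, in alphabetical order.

A/I-1 un ·: Aa
A/I-2 aff ·: aa
A/II-1 un I-1×I-2: Aa
A/II-2 un ·: Aa
A/II-3 aff I-1×I-2: aa
A/III-1 un II-2×II-1: AA|Aa
A/III-2 un II-2×II-1: AA|Aa
A/III-3 aff II-2×II-1: aa
⇒ A over [I-1,I-2,II-1,II-2,II-3,III-1,III-2,III-3]: 4 consistent
H/I-1 un ·: Hh
H/I-2 un ·: Hh
H/II-1 ? I-1×I-2: HH|Hh|hh
H/II-2 un ·: HH|Hh
H/II-3 aff I-1×I-2: hh
H/III-1 un II-2×II-1: HH|Hh
H/III-2 un II-2×II-1: HH|Hh
H/III-3 ? II-2×II-1: HH|Hh|hh
⇒ H over [I-1,I-2,II-1,II-2,II-3,III-1,III-2,III-3]: 32 consistent
L/I-1 un ·: LL|Ll
L/I-2 ? ·: LL|Ll|ll
L/II-1 un I-1×I-2: LL|Ll
L/II-2 un ·: LL|Ll
L/II-3 un I-1×I-2: LL|Ll
L/III-1 un II-2×II-1: LL|Ll
L/III-2 un II-2×II-1: LL|Ll
L/III-3 un II-2×II-1: LL|Ll
⇒ L over [I-1,I-2,II-1,II-2,II-3,III-1,III-2,III-3]: 191 consistent

I-1 ∈ {Aa Hh LL, Aa Hh Ll}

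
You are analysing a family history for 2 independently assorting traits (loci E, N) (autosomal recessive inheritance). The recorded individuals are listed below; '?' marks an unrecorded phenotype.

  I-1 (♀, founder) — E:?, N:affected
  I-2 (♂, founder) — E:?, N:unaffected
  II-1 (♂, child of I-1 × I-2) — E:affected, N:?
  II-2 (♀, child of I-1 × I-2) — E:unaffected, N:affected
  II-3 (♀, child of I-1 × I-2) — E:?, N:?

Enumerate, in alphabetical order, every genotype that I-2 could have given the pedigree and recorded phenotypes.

E/I-1 ? ·: Ee|ee
E/I-2 ? ·: Ee|ee
E/II-1 aff I-1×I-2: ee
E/II-2 un I-1×I-2: EE|Ee
E/II-3 ? I-1×I-2: EE|Ee|ee
⇒ E over [I-1,I-2,II-1,II-2,II-3]: 10 consistent
N/I-1 aff ·: nn
N/I-2 un ·: Nn
N/II-1 ? I-1×I-2: Nn|nn
N/II-2 aff I-1×I-2: nn
N/II-3 ? I-1×I-2: Nn|nn
⇒ N over [I-1,I-2,II-1,II-2,II-3]: 4 consistent

I-2 ∈ {Ee Nn, ee Nn}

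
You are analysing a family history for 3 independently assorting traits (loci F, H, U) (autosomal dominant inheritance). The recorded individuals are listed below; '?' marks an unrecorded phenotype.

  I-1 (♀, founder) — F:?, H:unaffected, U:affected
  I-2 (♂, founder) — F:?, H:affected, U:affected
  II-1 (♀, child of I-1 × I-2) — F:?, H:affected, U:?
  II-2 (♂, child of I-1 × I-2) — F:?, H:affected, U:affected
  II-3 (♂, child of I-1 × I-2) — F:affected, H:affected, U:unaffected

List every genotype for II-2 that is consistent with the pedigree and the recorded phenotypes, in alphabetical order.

II-2 ∈ {FF Hh UU, FF Hh Uu, Ff Hh UU, Ff Hh Uu, ff Hh UU, ff Hh Uu}

F/I-1 ? ·: ff|Ff|FF
F/I-2 ? ·: ff|Ff|FF
F/II-1 ? I-1×I-2: ff|Ff|FF
F/II-2 ? I-1×I-2: ff|Ff|FF
F/II-3 aff I-1×I-2: Ff|FF
⇒ F over [I-1,I-2,II-1,II-2,II-3]: 45 consistent
H/I-1 un ·: hh
H/I-2 aff ·: Hh|HH
H/II-1 aff I-1×I-2: Hh
H/II-2 aff I-1×I-2: Hh
H/II-3 aff I-1×I-2: Hh
⇒ H over [I-1,I-2,II-1,II-2,II-3]: 2 consistent
U/I-1 aff ·: Uu
U/I-2 aff ·: Uu
U/II-1 ? I-1×I-2: uu|Uu|UU
U/II-2 aff I-1×I-2: Uu|UU
U/II-3 un I-1×I-2: uu
⇒ U over [I-1,I-2,II-1,II-2,II-3]: 6 consistent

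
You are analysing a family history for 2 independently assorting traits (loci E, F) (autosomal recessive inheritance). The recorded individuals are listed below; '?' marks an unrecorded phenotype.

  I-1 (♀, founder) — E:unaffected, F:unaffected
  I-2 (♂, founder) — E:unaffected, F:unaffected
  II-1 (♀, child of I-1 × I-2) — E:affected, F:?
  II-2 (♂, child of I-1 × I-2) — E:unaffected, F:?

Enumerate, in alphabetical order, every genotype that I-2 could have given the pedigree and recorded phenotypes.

I-2 ∈ {Ee FF, Ee Ff}

E/I-1 un ·: Ee
E/I-2 un ·: Ee
E/II-1 aff I-1×I-2: ee
E/II-2 un I-1×I-2: EE|Ee
⇒ E over [I-1,I-2,II-1,II-2]: 2 consistent
F/I-1 un ·: FF|Ff
F/I-2 un ·: FF|Ff
F/II-1 ? I-1×I-2: FF|Ff|ff
F/II-2 ? I-1×I-2: FF|Ff|ff
⇒ F over [I-1,I-2,II-1,II-2]: 18 consistent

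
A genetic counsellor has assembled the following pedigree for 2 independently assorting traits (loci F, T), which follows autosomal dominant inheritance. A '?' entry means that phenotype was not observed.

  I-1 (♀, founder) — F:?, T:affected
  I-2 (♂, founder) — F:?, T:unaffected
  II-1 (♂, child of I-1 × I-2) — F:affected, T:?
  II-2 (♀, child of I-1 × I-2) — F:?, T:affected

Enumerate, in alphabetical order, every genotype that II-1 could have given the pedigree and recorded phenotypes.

F/I-1 ? ·: ff|Ff|FF
F/I-2 ? ·: ff|Ff|FF
F/II-1 aff I-1×I-2: Ff|FF
F/II-2 ? I-1×I-2: ff|Ff|FF
⇒ F over [I-1,I-2,II-1,II-2]: 21 consistent
T/I-1 aff ·: Tt|TT
T/I-2 un ·: tt
T/II-1 ? I-1×I-2: tt|Tt
T/II-2 aff I-1×I-2: Tt
⇒ T over [I-1,I-2,II-1,II-2]: 3 consistent

II-1 ∈ {FF Tt, FF tt, Ff Tt, Ff tt}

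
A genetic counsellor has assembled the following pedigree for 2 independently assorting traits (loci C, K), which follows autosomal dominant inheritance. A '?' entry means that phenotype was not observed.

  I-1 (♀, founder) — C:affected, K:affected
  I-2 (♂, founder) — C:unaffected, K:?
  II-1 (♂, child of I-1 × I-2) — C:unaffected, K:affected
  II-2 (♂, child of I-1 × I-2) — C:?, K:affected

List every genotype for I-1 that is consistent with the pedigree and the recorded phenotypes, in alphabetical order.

C/I-1 aff ·: Cc
C/I-2 un ·: cc
C/II-1 un I-1×I-2: cc
C/II-2 ? I-1×I-2: cc|Cc
⇒ C over [I-1,I-2,II-1,II-2]: 2 consistent
K/I-1 aff ·: Kk|KK
K/I-2 ? ·: kk|Kk|KK
K/II-1 aff I-1×I-2: Kk|KK
K/II-2 aff I-1×I-2: Kk|KK
⇒ K over [I-1,I-2,II-1,II-2]: 15 consistent

I-1 ∈ {Cc KK, Cc Kk}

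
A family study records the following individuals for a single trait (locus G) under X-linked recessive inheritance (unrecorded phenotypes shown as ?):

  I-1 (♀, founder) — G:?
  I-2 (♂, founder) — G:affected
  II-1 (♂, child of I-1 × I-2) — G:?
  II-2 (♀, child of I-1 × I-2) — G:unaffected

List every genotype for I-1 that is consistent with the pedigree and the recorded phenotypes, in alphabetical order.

I-1 ∈ {X^GX^G, X^GX^g}

G/I-1 ? ·: X^GX^G|X^GX^g
G/I-2 aff ·: X^gY
G/II-1 ? I-1×I-2: X^GY|X^gY
G/II-2 un I-1×I-2: X^GX^g
⇒ G over [I-1,I-2,II-1,II-2]: 3 consistent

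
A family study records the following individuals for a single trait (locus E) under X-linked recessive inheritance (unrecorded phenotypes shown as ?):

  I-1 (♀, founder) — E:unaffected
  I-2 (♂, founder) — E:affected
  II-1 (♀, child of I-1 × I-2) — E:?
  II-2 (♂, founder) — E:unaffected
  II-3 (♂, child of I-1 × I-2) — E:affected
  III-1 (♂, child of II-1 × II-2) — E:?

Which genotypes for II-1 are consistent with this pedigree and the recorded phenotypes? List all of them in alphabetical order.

II-1 ∈ {X^EX^e, X^eX^e}

E/I-1 un ·: X^EX^e
E/I-2 aff ·: X^eY
E/II-1 ? I-1×I-2: X^EX^e|X^eX^e
E/II-2 un ·: X^EY
E/II-3 aff I-1×I-2: X^eY
E/III-1 ? II-1×II-2: X^EY|X^eY
⇒ E over [I-1,I-2,II-1,II-2,II-3,III-1]: 3 consistent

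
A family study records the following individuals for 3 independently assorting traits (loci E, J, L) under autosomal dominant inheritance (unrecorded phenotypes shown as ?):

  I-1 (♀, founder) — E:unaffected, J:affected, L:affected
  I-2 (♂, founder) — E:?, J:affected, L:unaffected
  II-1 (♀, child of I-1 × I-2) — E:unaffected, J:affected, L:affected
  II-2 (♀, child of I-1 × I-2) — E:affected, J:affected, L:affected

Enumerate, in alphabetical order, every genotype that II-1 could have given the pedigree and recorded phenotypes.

II-1 ∈ {ee JJ Ll, ee Jj Ll}

E/I-1 un ·: ee
E/I-2 ? ·: Ee
E/II-1 un I-1×I-2: ee
E/II-2 aff I-1×I-2: Ee
⇒ E over [I-1,I-2,II-1,II-2]: 1 consistent
J/I-1 aff ·: Jj|JJ
J/I-2 aff ·: Jj|JJ
J/II-1 aff I-1×I-2: Jj|JJ
J/II-2 aff I-1×I-2: Jj|JJ
⇒ J over [I-1,I-2,II-1,II-2]: 13 consistent
L/I-1 aff ·: Ll|LL
L/I-2 un ·: ll
L/II-1 aff I-1×I-2: Ll
L/II-2 aff I-1×I-2: Ll
⇒ L over [I-1,I-2,II-1,II-2]: 2 consistent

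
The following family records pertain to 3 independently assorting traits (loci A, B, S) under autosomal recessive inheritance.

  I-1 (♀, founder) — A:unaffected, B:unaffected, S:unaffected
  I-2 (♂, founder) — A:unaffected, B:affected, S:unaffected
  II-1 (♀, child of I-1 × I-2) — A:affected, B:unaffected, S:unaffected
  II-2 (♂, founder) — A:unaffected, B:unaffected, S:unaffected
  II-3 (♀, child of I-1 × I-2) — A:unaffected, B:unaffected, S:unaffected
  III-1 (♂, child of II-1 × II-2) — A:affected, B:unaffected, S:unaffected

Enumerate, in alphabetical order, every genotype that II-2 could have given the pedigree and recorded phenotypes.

II-2 ∈ {Aa BB SS, Aa BB Ss, Aa Bb SS, Aa Bb Ss}

A/I-1 un ·: Aa
A/I-2 un ·: Aa
A/II-1 aff I-1×I-2: aa
A/II-2 un ·: Aa
A/II-3 un I-1×I-2: AA|Aa
A/III-1 aff II-1×II-2: aa
⇒ A over [I-1,I-2,II-1,II-2,II-3,III-1]: 2 consistent
B/I-1 un ·: BB|Bb
B/I-2 aff ·: bb
B/II-1 un I-1×I-2: Bb
B/II-2 un ·: BB|Bb
B/II-3 un I-1×I-2: Bb
B/III-1 un II-1×II-2: BB|Bb
⇒ B over [I-1,I-2,II-1,II-2,II-3,III-1]: 8 consistent
S/I-1 un ·: SS|Ss
S/I-2 un ·: SS|Ss
S/II-1 un I-1×I-2: SS|Ss
S/II-2 un ·: SS|Ss
S/II-3 un I-1×I-2: SS|Ss
S/III-1 un II-1×II-2: SS|Ss
⇒ S over [I-1,I-2,II-1,II-2,II-3,III-1]: 45 consistent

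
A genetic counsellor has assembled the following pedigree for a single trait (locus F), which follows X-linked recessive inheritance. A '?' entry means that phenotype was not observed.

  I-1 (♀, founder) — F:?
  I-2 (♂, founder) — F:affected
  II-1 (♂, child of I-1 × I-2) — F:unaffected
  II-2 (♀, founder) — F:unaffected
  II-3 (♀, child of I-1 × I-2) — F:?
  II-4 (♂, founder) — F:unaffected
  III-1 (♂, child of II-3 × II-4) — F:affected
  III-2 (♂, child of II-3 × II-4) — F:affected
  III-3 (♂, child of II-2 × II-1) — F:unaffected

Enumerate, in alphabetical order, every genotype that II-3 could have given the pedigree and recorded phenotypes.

F/I-1 ? ·: X^FX^F|X^FX^f
F/I-2 aff ·: X^fY
F/II-1 un I-1×I-2: X^FY
F/II-2 un ·: X^FX^F|X^FX^f
F/II-3 ? I-1×I-2: X^FX^f|X^fX^f
F/II-4 un ·: X^FY
F/III-1 aff II-3×II-4: X^fY
F/III-2 aff II-3×II-4: X^fY
F/III-3 un II-2×II-1: X^FY
⇒ F over [I-1,I-2,II-1,II-2,II-3,II-4,III-1,III-2,III-3]: 6 consistent

II-3 ∈ {X^FX^f, X^fX^f}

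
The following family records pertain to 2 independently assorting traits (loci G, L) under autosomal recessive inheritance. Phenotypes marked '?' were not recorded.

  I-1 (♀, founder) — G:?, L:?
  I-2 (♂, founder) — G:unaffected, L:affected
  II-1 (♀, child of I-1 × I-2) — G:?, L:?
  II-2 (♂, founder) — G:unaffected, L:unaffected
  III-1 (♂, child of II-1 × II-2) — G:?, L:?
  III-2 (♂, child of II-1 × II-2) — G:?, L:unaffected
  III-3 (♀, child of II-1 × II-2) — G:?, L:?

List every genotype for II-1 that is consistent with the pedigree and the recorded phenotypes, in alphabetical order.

G/I-1 ? ·: GG|Gg|gg
G/I-2 un ·: GG|Gg
G/II-1 ? I-1×I-2: GG|Gg|gg
G/II-2 un ·: GG|Gg
G/III-1 ? II-1×II-2: GG|Gg|gg
G/III-2 ? II-1×II-2: GG|Gg|gg
G/III-3 ? II-1×II-2: GG|Gg|gg
⇒ G over [I-1,I-2,II-1,II-2,III-1,III-2,III-3]: 229 consistent
L/I-1 ? ·: LL|Ll|ll
L/I-2 aff ·: ll
L/II-1 ? I-1×I-2: Ll|ll
L/II-2 un ·: LL|Ll
L/III-1 ? II-1×II-2: LL|Ll|ll
L/III-2 un II-1×II-2: LL|Ll
L/III-3 ? II-1×II-2: LL|Ll|ll
⇒ L over [I-1,I-2,II-1,II-2,III-1,III-2,III-3]: 62 consistent

II-1 ∈ {GG Ll, GG ll, Gg Ll, Gg ll, gg Ll, gg ll}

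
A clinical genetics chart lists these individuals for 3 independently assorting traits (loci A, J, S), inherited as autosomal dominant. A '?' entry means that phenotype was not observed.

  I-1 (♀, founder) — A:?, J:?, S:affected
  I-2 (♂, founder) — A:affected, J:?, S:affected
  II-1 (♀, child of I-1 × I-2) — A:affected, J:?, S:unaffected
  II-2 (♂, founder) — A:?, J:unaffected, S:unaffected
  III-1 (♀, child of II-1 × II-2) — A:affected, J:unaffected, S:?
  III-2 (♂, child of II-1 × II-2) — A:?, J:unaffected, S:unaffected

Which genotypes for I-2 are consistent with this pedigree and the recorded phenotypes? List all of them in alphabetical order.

A/I-1 ? ·: aa|Aa|AA
A/I-2 aff ·: Aa|AA
A/II-1 aff I-1×I-2: Aa|AA
A/II-2 ? ·: aa|Aa|AA
A/III-1 aff II-1×II-2: Aa|AA
A/III-2 ? II-1×II-2: aa|Aa|AA
⇒ A over [I-1,I-2,II-1,II-2,III-1,III-2]: 84 consistent
J/I-1 ? ·: jj|Jj|JJ
J/I-2 ? ·: jj|Jj|JJ
J/II-1 ? I-1×I-2: jj|Jj
J/II-2 un ·: jj
J/III-1 un II-1×II-2: jj
J/III-2 un II-1×II-2: jj
⇒ J over [I-1,I-2,II-1,II-2,III-1,III-2]: 11 consistent
S/I-1 aff ·: Ss
S/I-2 aff ·: Ss
S/II-1 un I-1×I-2: ss
S/II-2 un ·: ss
S/III-1 ? II-1×II-2: ss
S/III-2 un II-1×II-2: ss
⇒ S over [I-1,I-2,II-1,II-2,III-1,III-2]: 1 consistent

I-2 ∈ {AA JJ Ss, AA Jj Ss, AA jj Ss, Aa JJ Ss, Aa Jj Ss, Aa jj Ss}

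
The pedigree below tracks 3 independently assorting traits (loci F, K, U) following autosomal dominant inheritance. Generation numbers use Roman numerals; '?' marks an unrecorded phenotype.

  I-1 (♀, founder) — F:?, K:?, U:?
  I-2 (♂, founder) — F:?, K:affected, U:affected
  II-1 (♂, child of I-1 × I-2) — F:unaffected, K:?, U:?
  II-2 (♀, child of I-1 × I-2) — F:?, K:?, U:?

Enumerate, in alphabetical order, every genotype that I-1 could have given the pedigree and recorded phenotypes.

I-1 ∈ {Ff KK UU, Ff KK Uu, Ff KK uu, Ff Kk UU, Ff Kk Uu, Ff Kk uu, Ff kk UU, Ff kk Uu, Ff kk uu, ff KK UU, ff KK Uu, ff KK uu, ff Kk UU, ff Kk Uu, ff Kk uu, ff kk UU, ff kk Uu, ff kk uu}

F/I-1 ? ·: ff|Ff
F/I-2 ? ·: ff|Ff
F/II-1 un I-1×I-2: ff
F/II-2 ? I-1×I-2: ff|Ff|FF
⇒ F over [I-1,I-2,II-1,II-2]: 8 consistent
K/I-1 ? ·: kk|Kk|KK
K/I-2 aff ·: Kk|KK
K/II-1 ? I-1×I-2: kk|Kk|KK
K/II-2 ? I-1×I-2: kk|Kk|KK
⇒ K over [I-1,I-2,II-1,II-2]: 23 consistent
U/I-1 ? ·: uu|Uu|UU
U/I-2 aff ·: Uu|UU
U/II-1 ? I-1×I-2: uu|Uu|UU
U/II-2 ? I-1×I-2: uu|Uu|UU
⇒ U over [I-1,I-2,II-1,II-2]: 23 consistent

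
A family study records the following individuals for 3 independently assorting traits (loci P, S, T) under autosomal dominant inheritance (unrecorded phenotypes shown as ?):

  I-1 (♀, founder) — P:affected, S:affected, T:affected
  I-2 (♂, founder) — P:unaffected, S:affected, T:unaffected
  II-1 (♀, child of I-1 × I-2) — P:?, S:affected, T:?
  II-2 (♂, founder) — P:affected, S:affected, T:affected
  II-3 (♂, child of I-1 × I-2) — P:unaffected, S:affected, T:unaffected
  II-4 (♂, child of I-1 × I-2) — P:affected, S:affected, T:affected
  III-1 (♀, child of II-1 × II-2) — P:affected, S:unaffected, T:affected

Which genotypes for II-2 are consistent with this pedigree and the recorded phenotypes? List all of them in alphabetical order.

II-2 ∈ {PP Ss TT, PP Ss Tt, Pp Ss TT, Pp Ss Tt}

P/I-1 aff ·: Pp
P/I-2 un ·: pp
P/II-1 ? I-1×I-2: pp|Pp
P/II-2 aff ·: Pp|PP
P/II-3 un I-1×I-2: pp
P/II-4 aff I-1×I-2: Pp
P/III-1 aff II-1×II-2: Pp|PP
⇒ P over [I-1,I-2,II-1,II-2,II-3,II-4,III-1]: 6 consistent
S/I-1 aff ·: Ss|SS
S/I-2 aff ·: Ss|SS
S/II-1 aff I-1×I-2: Ss
S/II-2 aff ·: Ss
S/II-3 aff I-1×I-2: Ss|SS
S/II-4 aff I-1×I-2: Ss|SS
S/III-1 un II-1×II-2: ss
⇒ S over [I-1,I-2,II-1,II-2,II-3,II-4,III-1]: 12 consistent
T/I-1 aff ·: Tt
T/I-2 un ·: tt
T/II-1 ? I-1×I-2: tt|Tt
T/II-2 aff ·: Tt|TT
T/II-3 un I-1×I-2: tt
T/II-4 aff I-1×I-2: Tt
T/III-1 aff II-1×II-2: Tt|TT
⇒ T over [I-1,I-2,II-1,II-2,II-3,II-4,III-1]: 6 consistent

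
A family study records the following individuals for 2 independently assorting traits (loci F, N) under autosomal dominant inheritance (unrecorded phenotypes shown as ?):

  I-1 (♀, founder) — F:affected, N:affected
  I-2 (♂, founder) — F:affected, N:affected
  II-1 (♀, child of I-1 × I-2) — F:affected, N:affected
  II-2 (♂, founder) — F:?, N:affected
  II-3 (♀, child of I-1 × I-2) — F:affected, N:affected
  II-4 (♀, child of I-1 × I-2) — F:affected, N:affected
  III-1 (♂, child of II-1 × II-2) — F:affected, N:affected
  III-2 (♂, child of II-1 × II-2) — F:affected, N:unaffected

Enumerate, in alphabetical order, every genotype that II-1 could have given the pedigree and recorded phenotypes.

II-1 ∈ {FF Nn, Ff Nn}

F/I-1 aff ·: Ff|FF
F/I-2 aff ·: Ff|FF
F/II-1 aff I-1×I-2: Ff|FF
F/II-2 ? ·: ff|Ff|FF
F/II-3 aff I-1×I-2: Ff|FF
F/II-4 aff I-1×I-2: Ff|FF
F/III-1 aff II-1×II-2: Ff|FF
F/III-2 aff II-1×II-2: Ff|FF
⇒ F over [I-1,I-2,II-1,II-2,II-3,II-4,III-1,III-2]: 186 consistent
N/I-1 aff ·: Nn|NN
N/I-2 aff ·: Nn|NN
N/II-1 aff I-1×I-2: Nn
N/II-2 aff ·: Nn
N/II-3 aff I-1×I-2: Nn|NN
N/II-4 aff I-1×I-2: Nn|NN
N/III-1 aff II-1×II-2: Nn|NN
N/III-2 un II-1×II-2: nn
⇒ N over [I-1,I-2,II-1,II-2,II-3,II-4,III-1,III-2]: 24 consistent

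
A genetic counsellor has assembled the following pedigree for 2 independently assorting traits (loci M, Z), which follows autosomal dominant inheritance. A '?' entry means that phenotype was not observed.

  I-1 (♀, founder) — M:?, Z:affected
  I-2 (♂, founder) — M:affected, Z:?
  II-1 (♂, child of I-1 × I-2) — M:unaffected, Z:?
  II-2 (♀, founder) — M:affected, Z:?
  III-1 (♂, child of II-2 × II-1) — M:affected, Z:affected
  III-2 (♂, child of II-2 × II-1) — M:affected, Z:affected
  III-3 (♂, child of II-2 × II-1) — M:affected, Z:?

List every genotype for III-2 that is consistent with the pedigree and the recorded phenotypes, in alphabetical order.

M/I-1 ? ·: mm|Mm
M/I-2 aff ·: Mm
M/II-1 un I-1×I-2: mm
M/II-2 aff ·: Mm|MM
M/III-1 aff II-2×II-1: Mm
M/III-2 aff II-2×II-1: Mm
M/III-3 aff II-2×II-1: Mm
⇒ M over [I-1,I-2,II-1,II-2,III-1,III-2,III-3]: 4 consistent
Z/I-1 aff ·: Zz|ZZ
Z/I-2 ? ·: zz|Zz|ZZ
Z/II-1 ? I-1×I-2: zz|Zz|ZZ
Z/II-2 ? ·: zz|Zz|ZZ
Z/III-1 aff II-2×II-1: Zz|ZZ
Z/III-2 aff II-2×II-1: Zz|ZZ
Z/III-3 ? II-2×II-1: zz|Zz|ZZ
⇒ Z over [I-1,I-2,II-1,II-2,III-1,III-2,III-3]: 156 consistent

III-2 ∈ {Mm ZZ, Mm Zz}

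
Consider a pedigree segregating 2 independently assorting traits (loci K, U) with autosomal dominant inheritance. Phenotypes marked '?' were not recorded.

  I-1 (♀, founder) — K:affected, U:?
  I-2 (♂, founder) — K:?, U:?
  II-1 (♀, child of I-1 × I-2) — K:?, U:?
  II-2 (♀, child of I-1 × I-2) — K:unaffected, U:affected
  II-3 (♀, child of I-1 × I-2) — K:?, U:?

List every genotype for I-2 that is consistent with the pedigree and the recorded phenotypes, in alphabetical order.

I-2 ∈ {Kk UU, Kk Uu, Kk uu, kk UU, kk Uu, kk uu}

K/I-1 aff ·: Kk
K/I-2 ? ·: kk|Kk
K/II-1 ? I-1×I-2: kk|Kk|KK
K/II-2 un I-1×I-2: kk
K/II-3 ? I-1×I-2: kk|Kk|KK
⇒ K over [I-1,I-2,II-1,II-2,II-3]: 13 consistent
U/I-1 ? ·: uu|Uu|UU
U/I-2 ? ·: uu|Uu|UU
U/II-1 ? I-1×I-2: uu|Uu|UU
U/II-2 aff I-1×I-2: Uu|UU
U/II-3 ? I-1×I-2: uu|Uu|UU
⇒ U over [I-1,I-2,II-1,II-2,II-3]: 45 consistent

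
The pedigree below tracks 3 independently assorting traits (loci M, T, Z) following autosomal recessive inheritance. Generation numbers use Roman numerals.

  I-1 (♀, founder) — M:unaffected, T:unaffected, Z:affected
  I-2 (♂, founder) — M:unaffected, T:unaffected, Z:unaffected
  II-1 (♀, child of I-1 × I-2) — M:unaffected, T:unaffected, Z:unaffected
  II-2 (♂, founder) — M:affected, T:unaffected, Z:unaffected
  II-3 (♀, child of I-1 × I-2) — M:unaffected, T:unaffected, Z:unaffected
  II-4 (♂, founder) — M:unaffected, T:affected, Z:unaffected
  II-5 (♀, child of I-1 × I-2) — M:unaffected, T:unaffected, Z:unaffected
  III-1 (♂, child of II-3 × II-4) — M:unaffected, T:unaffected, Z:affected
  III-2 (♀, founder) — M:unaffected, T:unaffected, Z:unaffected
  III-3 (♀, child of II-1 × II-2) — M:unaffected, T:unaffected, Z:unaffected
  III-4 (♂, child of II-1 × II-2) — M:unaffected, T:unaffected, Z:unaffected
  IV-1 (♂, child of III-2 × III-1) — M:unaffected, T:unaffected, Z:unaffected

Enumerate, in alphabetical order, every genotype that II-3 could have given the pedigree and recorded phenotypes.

M/I-1 un ·: MM|Mm
M/I-2 un ·: MM|Mm
M/II-1 un I-1×I-2: MM|Mm
M/II-2 aff ·: mm
M/II-3 un I-1×I-2: MM|Mm
M/II-4 un ·: MM|Mm
M/II-5 un I-1×I-2: MM|Mm
M/III-1 un II-3×II-4: MM|Mm
M/III-2 un ·: MM|Mm
M/III-3 un II-1×II-2: Mm
M/III-4 un II-1×II-2: Mm
M/IV-1 un III-2×III-1: MM|Mm
⇒ M over [I-1,I-2,II-1,II-2,II-3,II-4,II-5,III-1,III-2,III-3,III-4,IV-1]: 298 consistent
T/I-1 un ·: TT|Tt
T/I-2 un ·: TT|Tt
T/II-1 un I-1×I-2: TT|Tt
T/II-2 un ·: TT|Tt
T/II-3 un I-1×I-2: TT|Tt
T/II-4 aff ·: tt
T/II-5 un I-1×I-2: TT|Tt
T/III-1 un II-3×II-4: Tt
T/III-2 un ·: TT|Tt
T/III-3 un II-1×II-2: TT|Tt
T/III-4 un II-1×II-2: TT|Tt
T/IV-1 un III-2×III-1: TT|Tt
⇒ T over [I-1,I-2,II-1,II-2,II-3,II-4,II-5,III-1,III-2,III-3,III-4,IV-1]: 644 consistent
Z/I-1 aff ·: zz
Z/I-2 un ·: ZZ|Zz
Z/II-1 un I-1×I-2: Zz
Z/II-2 un ·: ZZ|Zz
Z/II-3 un I-1×I-2: Zz
Z/II-4 un ·: Zz
Z/II-5 un I-1×I-2: Zz
Z/III-1 aff II-3×II-4: zz
Z/III-2 un ·: ZZ|Zz
Z/III-3 un II-1×II-2: ZZ|Zz
Z/III-4 un II-1×II-2: ZZ|Zz
Z/IV-1 un III-2×III-1: Zz
⇒ Z over [I-1,I-2,II-1,II-2,II-3,II-4,II-5,III-1,III-2,III-3,III-4,IV-1]: 32 consistent

II-3 ∈ {MM TT Zz, MM Tt Zz, Mm TT Zz, Mm Tt Zz}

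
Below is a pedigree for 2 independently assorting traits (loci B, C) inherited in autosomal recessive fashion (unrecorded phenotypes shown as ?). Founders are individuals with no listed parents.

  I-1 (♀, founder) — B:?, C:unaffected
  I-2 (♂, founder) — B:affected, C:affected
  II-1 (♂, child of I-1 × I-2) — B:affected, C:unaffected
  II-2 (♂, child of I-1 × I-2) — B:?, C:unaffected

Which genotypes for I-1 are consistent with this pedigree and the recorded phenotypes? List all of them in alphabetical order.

I-1 ∈ {Bb CC, Bb Cc, bb CC, bb Cc}

B/I-1 ? ·: Bb|bb
B/I-2 aff ·: bb
B/II-1 aff I-1×I-2: bb
B/II-2 ? I-1×I-2: Bb|bb
⇒ B over [I-1,I-2,II-1,II-2]: 3 consistent
C/I-1 un ·: CC|Cc
C/I-2 aff ·: cc
C/II-1 un I-1×I-2: Cc
C/II-2 un I-1×I-2: Cc
⇒ C over [I-1,I-2,II-1,II-2]: 2 consistent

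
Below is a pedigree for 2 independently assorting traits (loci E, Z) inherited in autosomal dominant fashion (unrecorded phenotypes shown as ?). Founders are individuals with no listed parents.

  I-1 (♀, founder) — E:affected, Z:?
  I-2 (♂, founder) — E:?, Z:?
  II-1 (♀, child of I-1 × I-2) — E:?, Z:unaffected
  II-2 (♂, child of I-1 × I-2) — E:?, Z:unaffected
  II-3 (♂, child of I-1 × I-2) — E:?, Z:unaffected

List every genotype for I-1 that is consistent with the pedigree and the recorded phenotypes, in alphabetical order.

I-1 ∈ {EE Zz, EE zz, Ee Zz, Ee zz}

E/I-1 aff ·: Ee|EE
E/I-2 ? ·: ee|Ee|EE
E/II-1 ? I-1×I-2: ee|Ee|EE
E/II-2 ? I-1×I-2: ee|Ee|EE
E/II-3 ? I-1×I-2: ee|Ee|EE
⇒ E over [I-1,I-2,II-1,II-2,II-3]: 53 consistent
Z/I-1 ? ·: zz|Zz
Z/I-2 ? ·: zz|Zz
Z/II-1 un I-1×I-2: zz
Z/II-2 un I-1×I-2: zz
Z/II-3 un I-1×I-2: zz
⇒ Z over [I-1,I-2,II-1,II-2,II-3]: 4 consistent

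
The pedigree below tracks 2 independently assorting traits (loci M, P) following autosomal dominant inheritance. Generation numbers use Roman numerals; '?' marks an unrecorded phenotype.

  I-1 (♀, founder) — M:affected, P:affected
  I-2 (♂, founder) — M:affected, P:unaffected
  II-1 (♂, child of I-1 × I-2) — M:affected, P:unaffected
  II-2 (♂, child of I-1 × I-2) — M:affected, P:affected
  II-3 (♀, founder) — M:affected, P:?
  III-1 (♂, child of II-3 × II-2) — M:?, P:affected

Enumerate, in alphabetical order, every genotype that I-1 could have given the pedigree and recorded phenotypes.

I-1 ∈ {MM Pp, Mm Pp}

M/I-1 aff ·: Mm|MM
M/I-2 aff ·: Mm|MM
M/II-1 aff I-1×I-2: Mm|MM
M/II-2 aff I-1×I-2: Mm|MM
M/II-3 aff ·: Mm|MM
M/III-1 ? II-3×II-2: mm|Mm|MM
⇒ M over [I-1,I-2,II-1,II-2,II-3,III-1]: 51 consistent
P/I-1 aff ·: Pp
P/I-2 un ·: pp
P/II-1 un I-1×I-2: pp
P/II-2 aff I-1×I-2: Pp
P/II-3 ? ·: pp|Pp|PP
P/III-1 aff II-3×II-2: Pp|PP
⇒ P over [I-1,I-2,II-1,II-2,II-3,III-1]: 5 consistent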